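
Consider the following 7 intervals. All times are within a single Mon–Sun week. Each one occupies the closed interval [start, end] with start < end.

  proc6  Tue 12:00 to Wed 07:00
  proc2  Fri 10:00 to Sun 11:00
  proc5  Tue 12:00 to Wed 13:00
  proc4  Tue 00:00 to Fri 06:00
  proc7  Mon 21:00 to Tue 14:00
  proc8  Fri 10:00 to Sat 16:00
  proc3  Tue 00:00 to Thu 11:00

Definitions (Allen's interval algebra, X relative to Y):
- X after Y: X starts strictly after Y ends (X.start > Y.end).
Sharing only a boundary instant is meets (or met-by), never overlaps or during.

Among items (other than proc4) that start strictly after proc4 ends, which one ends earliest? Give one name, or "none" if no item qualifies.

proc8

Target proc4 = [Tue 00:00, Fri 06:00].
proc2 [Fri 10:00, Sun 11:00] → after → candidate.
proc3 [Tue 00:00, Thu 11:00] → starts → excluded.
proc5 [Tue 12:00, Wed 13:00] → during → excluded.
proc6 [Tue 12:00, Wed 07:00] → during → excluded.
proc7 [Mon 21:00, Tue 14:00] → overlaps → excluded.
proc8 [Fri 10:00, Sat 16:00] → after → candidate.
Among candidates, earliest end is Sat 16:00 → proc8.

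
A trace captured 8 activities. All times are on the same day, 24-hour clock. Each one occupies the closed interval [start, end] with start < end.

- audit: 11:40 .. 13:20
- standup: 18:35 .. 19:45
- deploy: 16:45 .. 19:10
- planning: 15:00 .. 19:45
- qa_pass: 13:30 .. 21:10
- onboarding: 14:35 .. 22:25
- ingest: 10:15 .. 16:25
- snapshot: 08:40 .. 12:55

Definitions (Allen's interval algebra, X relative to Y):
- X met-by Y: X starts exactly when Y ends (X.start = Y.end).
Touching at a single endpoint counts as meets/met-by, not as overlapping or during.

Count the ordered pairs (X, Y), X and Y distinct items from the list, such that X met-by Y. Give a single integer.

Checking all 56 ordered pairs for relation 'met-by'; matching pairs in alphabetical order:
No pair satisfies it.
Count: 0.

0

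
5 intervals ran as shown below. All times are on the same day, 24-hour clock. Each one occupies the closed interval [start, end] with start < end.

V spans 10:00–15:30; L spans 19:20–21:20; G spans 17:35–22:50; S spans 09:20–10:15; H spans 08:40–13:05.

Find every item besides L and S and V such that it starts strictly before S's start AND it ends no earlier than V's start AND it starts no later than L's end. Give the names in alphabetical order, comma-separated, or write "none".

Conditions: its start is strictly before S's start (X.start < 09:20) AND its end is no earlier than V's start (X.end >= 10:00) AND its start is no later than L's end (X.start <= 21:20).
G: start 17:35 < 09:20? ✗; end 22:50 >= 10:00? ✓; start 17:35 <= 21:20? ✓ → no.
H: start 08:40 < 09:20? ✓; end 13:05 >= 10:00? ✓; start 08:40 <= 21:20? ✓ → yes.
Result: H.

H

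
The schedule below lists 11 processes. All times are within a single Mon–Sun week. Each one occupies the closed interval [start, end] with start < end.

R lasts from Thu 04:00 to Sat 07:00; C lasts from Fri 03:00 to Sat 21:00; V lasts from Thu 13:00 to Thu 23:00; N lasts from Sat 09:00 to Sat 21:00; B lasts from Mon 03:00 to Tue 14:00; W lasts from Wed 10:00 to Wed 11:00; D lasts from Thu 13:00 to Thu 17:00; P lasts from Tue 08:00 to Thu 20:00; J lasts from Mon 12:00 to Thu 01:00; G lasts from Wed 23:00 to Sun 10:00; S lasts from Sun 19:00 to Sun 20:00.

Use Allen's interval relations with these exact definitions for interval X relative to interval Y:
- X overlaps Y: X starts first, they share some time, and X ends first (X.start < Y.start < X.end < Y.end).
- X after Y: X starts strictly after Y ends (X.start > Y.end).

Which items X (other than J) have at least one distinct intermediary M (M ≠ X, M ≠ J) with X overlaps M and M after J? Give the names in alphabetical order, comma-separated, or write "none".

P, R

Target J = [Mon 12:00, Thu 01:00].
Intermediaries M with M after J: C, D, N, R, S, V.
Via C — items with X overlaps C: R.
Via D — items with X overlaps D: none.
Via N — items with X overlaps N: none.
Via R — items with X overlaps R: P.
Via S — items with X overlaps S: none.
Via V — items with X overlaps V: P.
Union: P, R.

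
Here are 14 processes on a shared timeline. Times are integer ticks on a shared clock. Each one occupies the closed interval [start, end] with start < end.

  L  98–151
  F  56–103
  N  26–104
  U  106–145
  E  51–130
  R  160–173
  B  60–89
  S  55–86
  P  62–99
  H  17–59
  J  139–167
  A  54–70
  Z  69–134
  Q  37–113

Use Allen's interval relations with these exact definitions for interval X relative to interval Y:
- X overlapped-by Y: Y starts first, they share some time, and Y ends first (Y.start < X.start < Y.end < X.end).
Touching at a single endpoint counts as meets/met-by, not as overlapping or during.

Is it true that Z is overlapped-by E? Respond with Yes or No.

Yes

Z = [69, 134], E = [51, 130].
Actual relation of Z to E: overlapped-by.
Asked whether 'overlapped-by' holds → Yes.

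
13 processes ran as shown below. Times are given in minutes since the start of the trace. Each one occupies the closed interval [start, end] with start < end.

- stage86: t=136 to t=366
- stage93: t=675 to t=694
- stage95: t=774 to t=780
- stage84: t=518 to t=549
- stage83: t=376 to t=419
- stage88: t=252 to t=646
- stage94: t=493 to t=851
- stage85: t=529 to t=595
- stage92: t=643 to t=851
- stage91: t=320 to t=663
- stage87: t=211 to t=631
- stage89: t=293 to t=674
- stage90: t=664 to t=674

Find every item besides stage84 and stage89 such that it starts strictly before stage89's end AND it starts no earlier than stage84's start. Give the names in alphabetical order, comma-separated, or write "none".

stage85, stage90, stage92

Conditions: its start is strictly before stage89's end (X.start < t=674) AND its start is no earlier than stage84's start (X.start >= t=518).
stage83: start t=376 < t=674? ✓; start t=376 >= t=518? ✗ → no.
stage85: start t=529 < t=674? ✓; start t=529 >= t=518? ✓ → yes.
stage86: start t=136 < t=674? ✓; start t=136 >= t=518? ✗ → no.
stage87: start t=211 < t=674? ✓; start t=211 >= t=518? ✗ → no.
stage88: start t=252 < t=674? ✓; start t=252 >= t=518? ✗ → no.
stage90: start t=664 < t=674? ✓; start t=664 >= t=518? ✓ → yes.
stage91: start t=320 < t=674? ✓; start t=320 >= t=518? ✗ → no.
stage92: start t=643 < t=674? ✓; start t=643 >= t=518? ✓ → yes.
stage93: start t=675 < t=674? ✗; start t=675 >= t=518? ✓ → no.
stage94: start t=493 < t=674? ✓; start t=493 >= t=518? ✗ → no.
stage95: start t=774 < t=674? ✗; start t=774 >= t=518? ✓ → no.
Result: stage85, stage90, stage92.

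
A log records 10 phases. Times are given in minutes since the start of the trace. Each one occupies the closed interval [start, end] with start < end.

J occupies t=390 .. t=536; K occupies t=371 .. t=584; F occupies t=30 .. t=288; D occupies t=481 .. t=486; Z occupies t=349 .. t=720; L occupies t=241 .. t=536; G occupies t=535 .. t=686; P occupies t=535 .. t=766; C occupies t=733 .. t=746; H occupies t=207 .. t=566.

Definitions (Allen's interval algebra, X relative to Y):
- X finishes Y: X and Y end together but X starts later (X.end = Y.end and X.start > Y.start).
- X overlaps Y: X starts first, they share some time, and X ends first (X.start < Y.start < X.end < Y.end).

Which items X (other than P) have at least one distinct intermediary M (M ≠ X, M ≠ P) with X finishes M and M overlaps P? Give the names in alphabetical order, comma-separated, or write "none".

J

Target P = [t=535, t=766].
Intermediaries M with M overlaps P: H, J, K, L, Z.
Via H — items with X finishes H: none.
Via J — items with X finishes J: none.
Via K — items with X finishes K: none.
Via L — items with X finishes L: J.
Via Z — items with X finishes Z: none.
Union: J.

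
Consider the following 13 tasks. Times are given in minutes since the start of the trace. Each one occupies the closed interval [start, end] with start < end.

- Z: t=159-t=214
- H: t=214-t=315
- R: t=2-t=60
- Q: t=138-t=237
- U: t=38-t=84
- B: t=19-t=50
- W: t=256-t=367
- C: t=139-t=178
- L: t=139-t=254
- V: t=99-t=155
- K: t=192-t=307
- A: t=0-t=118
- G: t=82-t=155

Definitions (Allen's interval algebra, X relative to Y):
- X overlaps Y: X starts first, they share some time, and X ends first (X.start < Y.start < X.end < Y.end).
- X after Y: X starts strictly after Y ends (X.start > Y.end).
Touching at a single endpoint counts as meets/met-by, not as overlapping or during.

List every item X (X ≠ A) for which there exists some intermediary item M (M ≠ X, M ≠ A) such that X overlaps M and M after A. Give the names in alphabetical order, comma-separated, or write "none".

Target A = [t=0, t=118].
Intermediaries M with M after A: C, H, K, L, Q, W, Z.
Via C — items with X overlaps C: G, V.
Via H — items with X overlaps H: K, L, Q.
Via K — items with X overlaps K: L, Q, Z.
Via L — items with X overlaps L: G, Q, V.
Via Q — items with X overlaps Q: G, V.
Via W — items with X overlaps W: H, K.
Via Z — items with X overlaps Z: C.
Union: C, G, H, K, L, Q, V, Z.

C, G, H, K, L, Q, V, Z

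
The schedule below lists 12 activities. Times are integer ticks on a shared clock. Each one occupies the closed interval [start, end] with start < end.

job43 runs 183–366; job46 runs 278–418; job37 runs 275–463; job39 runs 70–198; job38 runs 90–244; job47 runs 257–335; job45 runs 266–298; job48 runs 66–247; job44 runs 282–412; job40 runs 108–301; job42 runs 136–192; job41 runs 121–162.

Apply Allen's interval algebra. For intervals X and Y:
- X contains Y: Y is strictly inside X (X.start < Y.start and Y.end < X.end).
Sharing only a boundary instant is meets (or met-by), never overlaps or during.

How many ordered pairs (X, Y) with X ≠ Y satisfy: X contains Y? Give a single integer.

17

Checking all 132 ordered pairs for relation 'contains'; matching pairs in alphabetical order:
(job37, job44): job37 contains job44 ✓
(job37, job46): job37 contains job46 ✓
(job38, job41): job38 contains job41 ✓
(job38, job42): job38 contains job42 ✓
(job39, job41): job39 contains job41 ✓
(job39, job42): job39 contains job42 ✓
(job40, job41): job40 contains job41 ✓
(job40, job42): job40 contains job42 ✓
(job40, job45): job40 contains job45 ✓
(job43, job45): job43 contains job45 ✓
(job43, job47): job43 contains job47 ✓
(job46, job44): job46 contains job44 ✓
(job47, job45): job47 contains job45 ✓
(job48, job38): job48 contains job38 ✓
(job48, job39): job48 contains job39 ✓
(job48, job41): job48 contains job41 ✓
(job48, job42): job48 contains job42 ✓
Count: 17.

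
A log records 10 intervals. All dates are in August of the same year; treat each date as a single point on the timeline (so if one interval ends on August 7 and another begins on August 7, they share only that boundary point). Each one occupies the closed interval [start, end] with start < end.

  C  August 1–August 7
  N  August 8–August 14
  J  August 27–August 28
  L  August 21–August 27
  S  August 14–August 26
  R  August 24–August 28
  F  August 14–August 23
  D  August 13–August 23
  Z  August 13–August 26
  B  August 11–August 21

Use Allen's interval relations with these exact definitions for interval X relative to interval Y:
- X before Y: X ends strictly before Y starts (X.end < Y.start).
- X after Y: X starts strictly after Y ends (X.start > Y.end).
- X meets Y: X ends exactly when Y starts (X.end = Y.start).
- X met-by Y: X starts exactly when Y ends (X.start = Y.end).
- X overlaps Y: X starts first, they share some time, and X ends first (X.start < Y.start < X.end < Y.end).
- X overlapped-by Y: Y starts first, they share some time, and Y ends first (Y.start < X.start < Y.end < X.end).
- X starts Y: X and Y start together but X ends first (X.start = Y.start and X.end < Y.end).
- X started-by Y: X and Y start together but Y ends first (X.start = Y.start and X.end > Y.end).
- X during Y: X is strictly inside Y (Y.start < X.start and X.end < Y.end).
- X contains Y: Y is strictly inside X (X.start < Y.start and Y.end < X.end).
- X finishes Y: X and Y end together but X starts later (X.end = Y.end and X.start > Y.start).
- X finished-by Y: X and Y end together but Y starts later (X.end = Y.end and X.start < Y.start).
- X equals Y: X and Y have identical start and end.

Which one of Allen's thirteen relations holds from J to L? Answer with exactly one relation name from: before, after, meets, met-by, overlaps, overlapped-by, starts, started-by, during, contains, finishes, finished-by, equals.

J = [August 27, August 28]; L = [August 21, August 27].
Compare endpoints: J.start > L.start, J.start = L.end, J.end > L.start, J.end > L.end.
That pattern is 'met-by'.

met-by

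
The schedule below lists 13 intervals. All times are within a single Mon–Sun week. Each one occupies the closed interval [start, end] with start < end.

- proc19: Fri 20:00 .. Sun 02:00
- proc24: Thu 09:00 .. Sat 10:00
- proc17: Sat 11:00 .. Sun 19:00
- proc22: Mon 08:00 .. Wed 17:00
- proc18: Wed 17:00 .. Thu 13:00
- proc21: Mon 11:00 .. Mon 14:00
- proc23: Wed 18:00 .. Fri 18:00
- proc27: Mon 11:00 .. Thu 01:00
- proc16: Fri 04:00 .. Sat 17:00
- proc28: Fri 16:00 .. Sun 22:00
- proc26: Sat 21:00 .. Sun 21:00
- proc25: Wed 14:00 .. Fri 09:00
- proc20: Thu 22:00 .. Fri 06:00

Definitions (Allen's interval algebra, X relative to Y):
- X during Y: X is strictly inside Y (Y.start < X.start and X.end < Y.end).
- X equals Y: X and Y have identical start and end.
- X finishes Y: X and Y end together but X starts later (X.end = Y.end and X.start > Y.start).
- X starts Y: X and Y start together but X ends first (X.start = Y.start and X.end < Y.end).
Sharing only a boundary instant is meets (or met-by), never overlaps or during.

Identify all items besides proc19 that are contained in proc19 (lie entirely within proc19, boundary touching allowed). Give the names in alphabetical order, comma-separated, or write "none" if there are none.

none

Target proc19 = [Fri 20:00, Sun 02:00].
proc16 [Fri 04:00, Sat 17:00] → overlaps → no.
proc17 [Sat 11:00, Sun 19:00] → overlapped-by → no.
proc18 [Wed 17:00, Thu 13:00] → before → no.
proc20 [Thu 22:00, Fri 06:00] → before → no.
proc21 [Mon 11:00, Mon 14:00] → before → no.
proc22 [Mon 08:00, Wed 17:00] → before → no.
proc23 [Wed 18:00, Fri 18:00] → before → no.
proc24 [Thu 09:00, Sat 10:00] → overlaps → no.
proc25 [Wed 14:00, Fri 09:00] → before → no.
proc26 [Sat 21:00, Sun 21:00] → overlapped-by → no.
proc27 [Mon 11:00, Thu 01:00] → before → no.
proc28 [Fri 16:00, Sun 22:00] → contains → no.
Result: none.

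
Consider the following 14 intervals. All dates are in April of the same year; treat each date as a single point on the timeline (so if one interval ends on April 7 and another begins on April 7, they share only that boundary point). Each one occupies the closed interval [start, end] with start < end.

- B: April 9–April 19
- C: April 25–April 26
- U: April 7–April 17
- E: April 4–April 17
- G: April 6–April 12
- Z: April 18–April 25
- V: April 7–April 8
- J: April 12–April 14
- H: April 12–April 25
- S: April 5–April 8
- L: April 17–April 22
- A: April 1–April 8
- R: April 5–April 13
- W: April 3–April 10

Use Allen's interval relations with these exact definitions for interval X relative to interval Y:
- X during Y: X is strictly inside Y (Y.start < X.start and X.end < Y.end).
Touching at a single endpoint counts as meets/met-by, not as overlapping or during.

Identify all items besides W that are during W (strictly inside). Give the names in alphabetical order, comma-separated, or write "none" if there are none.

S, V

Target W = [April 3, April 10].
A [April 1, April 8] → overlaps → no.
B [April 9, April 19] → overlapped-by → no.
C [April 25, April 26] → after → no.
E [April 4, April 17] → overlapped-by → no.
G [April 6, April 12] → overlapped-by → no.
H [April 12, April 25] → after → no.
J [April 12, April 14] → after → no.
L [April 17, April 22] → after → no.
R [April 5, April 13] → overlapped-by → no.
S [April 5, April 8] → during → yes.
U [April 7, April 17] → overlapped-by → no.
V [April 7, April 8] → during → yes.
Z [April 18, April 25] → after → no.
Result: S, V.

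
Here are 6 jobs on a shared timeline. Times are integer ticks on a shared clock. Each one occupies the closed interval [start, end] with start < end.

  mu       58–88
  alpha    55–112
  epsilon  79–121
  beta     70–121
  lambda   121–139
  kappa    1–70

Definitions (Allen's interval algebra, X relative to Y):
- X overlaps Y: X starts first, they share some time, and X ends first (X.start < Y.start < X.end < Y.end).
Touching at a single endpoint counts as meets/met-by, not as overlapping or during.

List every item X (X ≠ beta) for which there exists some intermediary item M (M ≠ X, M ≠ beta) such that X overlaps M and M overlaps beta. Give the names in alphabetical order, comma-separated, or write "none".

Target beta = [70, 121].
Intermediaries M with M overlaps beta: alpha, mu.
Via alpha — items with X overlaps alpha: kappa.
Via mu — items with X overlaps mu: kappa.
Union: kappa.

kappa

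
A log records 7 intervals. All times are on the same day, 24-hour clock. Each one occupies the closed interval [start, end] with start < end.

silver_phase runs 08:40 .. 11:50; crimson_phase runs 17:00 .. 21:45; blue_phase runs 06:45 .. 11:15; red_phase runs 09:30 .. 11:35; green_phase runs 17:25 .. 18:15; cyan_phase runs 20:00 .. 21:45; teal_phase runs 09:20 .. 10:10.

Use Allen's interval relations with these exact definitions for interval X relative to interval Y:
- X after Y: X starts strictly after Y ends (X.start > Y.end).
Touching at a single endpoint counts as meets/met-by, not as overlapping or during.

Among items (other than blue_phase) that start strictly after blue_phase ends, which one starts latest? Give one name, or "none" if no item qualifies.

Target blue_phase = [06:45, 11:15].
crimson_phase [17:00, 21:45] → after → candidate.
cyan_phase [20:00, 21:45] → after → candidate.
green_phase [17:25, 18:15] → after → candidate.
red_phase [09:30, 11:35] → overlapped-by → excluded.
silver_phase [08:40, 11:50] → overlapped-by → excluded.
teal_phase [09:20, 10:10] → during → excluded.
Among candidates, latest start is 20:00 → cyan_phase.

cyan_phase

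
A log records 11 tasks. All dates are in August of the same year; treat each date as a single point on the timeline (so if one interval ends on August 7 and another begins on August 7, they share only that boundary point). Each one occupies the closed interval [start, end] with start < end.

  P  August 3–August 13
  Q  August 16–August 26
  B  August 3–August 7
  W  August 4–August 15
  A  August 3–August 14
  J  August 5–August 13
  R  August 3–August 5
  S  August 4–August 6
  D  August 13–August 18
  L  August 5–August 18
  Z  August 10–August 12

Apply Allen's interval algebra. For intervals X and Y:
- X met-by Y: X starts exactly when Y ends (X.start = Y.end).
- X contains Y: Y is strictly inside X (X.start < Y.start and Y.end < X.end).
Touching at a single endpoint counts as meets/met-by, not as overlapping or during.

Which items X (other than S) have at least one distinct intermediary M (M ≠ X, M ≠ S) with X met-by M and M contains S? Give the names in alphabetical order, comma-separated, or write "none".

Target S = [August 4, August 6].
Intermediaries M with M contains S: A, B, P.
Via A — items with X met-by A: none.
Via B — items with X met-by B: none.
Via P — items with X met-by P: D.
Union: D.

D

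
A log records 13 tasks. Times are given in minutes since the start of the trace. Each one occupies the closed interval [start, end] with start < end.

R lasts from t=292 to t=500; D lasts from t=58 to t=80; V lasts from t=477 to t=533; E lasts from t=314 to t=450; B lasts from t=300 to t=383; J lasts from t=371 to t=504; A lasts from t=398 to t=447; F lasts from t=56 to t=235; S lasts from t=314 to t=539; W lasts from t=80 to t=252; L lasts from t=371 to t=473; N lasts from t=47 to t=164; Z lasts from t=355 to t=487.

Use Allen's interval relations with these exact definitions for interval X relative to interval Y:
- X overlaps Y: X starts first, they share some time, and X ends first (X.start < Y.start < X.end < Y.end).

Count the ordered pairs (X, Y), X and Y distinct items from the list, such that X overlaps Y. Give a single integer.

Checking all 156 ordered pairs for relation 'overlaps'; matching pairs in alphabetical order:
(B, E): B overlaps E ✓
(B, J): B overlaps J ✓
(B, L): B overlaps L ✓
(B, S): B overlaps S ✓
(B, Z): B overlaps Z ✓
(E, J): E overlaps J ✓
(E, L): E overlaps L ✓
(E, Z): E overlaps Z ✓
(F, W): F overlaps W ✓
(J, V): J overlaps V ✓
(N, F): N overlaps F ✓
(N, W): N overlaps W ✓
(R, J): R overlaps J ✓
(R, S): R overlaps S ✓
(R, V): R overlaps V ✓
(Z, J): Z overlaps J ✓
(Z, V): Z overlaps V ✓
Count: 17.

17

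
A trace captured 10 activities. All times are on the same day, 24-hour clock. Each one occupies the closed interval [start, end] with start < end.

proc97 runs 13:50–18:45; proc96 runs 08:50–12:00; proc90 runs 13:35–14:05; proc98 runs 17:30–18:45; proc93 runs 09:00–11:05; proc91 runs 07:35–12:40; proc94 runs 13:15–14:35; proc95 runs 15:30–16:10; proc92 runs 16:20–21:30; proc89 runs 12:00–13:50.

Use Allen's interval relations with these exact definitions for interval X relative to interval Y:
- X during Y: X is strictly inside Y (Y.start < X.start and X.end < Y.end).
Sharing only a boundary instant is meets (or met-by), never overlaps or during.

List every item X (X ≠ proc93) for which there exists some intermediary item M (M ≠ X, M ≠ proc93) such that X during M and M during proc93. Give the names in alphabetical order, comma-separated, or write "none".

Target proc93 = [09:00, 11:05].
Intermediaries M with M during proc93: none.
Union: none.

none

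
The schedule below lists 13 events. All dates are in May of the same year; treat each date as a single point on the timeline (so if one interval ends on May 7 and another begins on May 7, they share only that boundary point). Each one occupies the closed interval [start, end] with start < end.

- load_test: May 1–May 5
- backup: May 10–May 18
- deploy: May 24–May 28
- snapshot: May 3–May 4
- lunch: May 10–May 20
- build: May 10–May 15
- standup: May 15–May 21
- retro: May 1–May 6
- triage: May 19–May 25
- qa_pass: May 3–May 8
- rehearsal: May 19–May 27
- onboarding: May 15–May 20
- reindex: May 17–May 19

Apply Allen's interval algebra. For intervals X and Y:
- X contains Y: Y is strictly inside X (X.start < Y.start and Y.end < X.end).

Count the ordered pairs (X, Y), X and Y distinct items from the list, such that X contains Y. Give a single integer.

Checking all 156 ordered pairs for relation 'contains'; matching pairs in alphabetical order:
(load_test, snapshot): load_test contains snapshot ✓
(lunch, reindex): lunch contains reindex ✓
(onboarding, reindex): onboarding contains reindex ✓
(retro, snapshot): retro contains snapshot ✓
(standup, reindex): standup contains reindex ✓
Count: 5.

5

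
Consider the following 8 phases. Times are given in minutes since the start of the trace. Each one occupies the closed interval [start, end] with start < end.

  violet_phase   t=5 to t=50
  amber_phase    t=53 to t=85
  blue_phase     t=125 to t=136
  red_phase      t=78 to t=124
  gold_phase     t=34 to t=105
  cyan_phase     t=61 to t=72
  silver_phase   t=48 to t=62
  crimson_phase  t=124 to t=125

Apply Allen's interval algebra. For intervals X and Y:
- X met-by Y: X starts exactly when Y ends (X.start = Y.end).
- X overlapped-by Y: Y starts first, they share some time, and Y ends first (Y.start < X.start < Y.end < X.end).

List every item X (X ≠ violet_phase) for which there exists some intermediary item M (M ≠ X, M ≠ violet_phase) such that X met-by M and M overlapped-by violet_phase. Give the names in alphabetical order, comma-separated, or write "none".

Target violet_phase = [t=5, t=50].
Intermediaries M with M overlapped-by violet_phase: gold_phase, silver_phase.
Via gold_phase — items with X met-by gold_phase: none.
Via silver_phase — items with X met-by silver_phase: none.
Union: none.

none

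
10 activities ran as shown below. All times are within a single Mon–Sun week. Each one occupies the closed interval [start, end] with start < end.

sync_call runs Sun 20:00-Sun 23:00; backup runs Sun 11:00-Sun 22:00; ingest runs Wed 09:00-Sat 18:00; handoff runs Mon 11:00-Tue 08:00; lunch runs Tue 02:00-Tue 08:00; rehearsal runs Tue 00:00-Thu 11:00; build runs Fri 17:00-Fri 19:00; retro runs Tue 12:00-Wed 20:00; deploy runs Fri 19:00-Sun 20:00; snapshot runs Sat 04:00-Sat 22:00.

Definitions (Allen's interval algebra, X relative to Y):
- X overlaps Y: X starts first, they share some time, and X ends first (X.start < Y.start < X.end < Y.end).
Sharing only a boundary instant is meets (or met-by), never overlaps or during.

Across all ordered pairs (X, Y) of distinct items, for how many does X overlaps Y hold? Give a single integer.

Checking all 90 ordered pairs for relation 'overlaps'; matching pairs in alphabetical order:
(backup, sync_call): backup overlaps sync_call ✓
(deploy, backup): deploy overlaps backup ✓
(handoff, rehearsal): handoff overlaps rehearsal ✓
(ingest, deploy): ingest overlaps deploy ✓
(ingest, snapshot): ingest overlaps snapshot ✓
(rehearsal, ingest): rehearsal overlaps ingest ✓
(retro, ingest): retro overlaps ingest ✓
Count: 7.

7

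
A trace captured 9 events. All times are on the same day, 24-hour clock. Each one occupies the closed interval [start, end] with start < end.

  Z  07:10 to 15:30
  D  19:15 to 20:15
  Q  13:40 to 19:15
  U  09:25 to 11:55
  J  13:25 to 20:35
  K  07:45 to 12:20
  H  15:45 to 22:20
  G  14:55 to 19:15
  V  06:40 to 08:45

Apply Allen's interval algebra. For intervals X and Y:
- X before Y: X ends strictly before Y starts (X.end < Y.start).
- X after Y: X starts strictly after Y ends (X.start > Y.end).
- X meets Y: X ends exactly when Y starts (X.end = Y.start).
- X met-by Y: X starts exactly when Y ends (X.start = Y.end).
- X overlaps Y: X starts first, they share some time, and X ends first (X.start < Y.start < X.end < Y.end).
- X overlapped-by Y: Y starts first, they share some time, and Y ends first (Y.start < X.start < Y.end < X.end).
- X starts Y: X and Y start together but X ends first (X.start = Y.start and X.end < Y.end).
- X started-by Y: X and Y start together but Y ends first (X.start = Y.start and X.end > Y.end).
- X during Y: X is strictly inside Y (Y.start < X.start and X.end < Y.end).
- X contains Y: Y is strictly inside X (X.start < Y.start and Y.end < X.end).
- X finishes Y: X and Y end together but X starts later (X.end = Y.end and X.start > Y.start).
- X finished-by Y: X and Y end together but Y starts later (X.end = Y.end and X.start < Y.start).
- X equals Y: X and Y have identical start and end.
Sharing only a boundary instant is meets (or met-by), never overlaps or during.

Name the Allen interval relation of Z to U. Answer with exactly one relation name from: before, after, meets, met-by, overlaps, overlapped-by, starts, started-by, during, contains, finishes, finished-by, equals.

Z = [07:10, 15:30]; U = [09:25, 11:55].
Compare endpoints: Z.start < U.start, Z.start < U.end, Z.end > U.start, Z.end > U.end.
That pattern is 'contains'.

contains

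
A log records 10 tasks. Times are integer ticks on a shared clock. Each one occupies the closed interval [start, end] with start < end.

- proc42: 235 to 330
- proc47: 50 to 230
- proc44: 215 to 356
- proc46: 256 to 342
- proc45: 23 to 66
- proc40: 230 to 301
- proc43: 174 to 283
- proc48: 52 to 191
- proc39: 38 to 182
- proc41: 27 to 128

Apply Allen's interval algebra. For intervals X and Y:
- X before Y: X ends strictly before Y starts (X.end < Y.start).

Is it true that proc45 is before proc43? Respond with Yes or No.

proc45 = [23, 66], proc43 = [174, 283].
Actual relation of proc45 to proc43: before.
Asked whether 'before' holds → Yes.

Yes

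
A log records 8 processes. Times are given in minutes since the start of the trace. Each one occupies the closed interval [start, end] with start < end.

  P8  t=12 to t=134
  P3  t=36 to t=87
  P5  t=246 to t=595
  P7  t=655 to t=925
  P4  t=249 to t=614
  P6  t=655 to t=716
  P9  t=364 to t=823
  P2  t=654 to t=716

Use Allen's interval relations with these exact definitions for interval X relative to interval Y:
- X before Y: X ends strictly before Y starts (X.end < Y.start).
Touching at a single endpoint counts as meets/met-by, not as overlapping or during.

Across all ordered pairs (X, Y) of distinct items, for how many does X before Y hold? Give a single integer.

18

Checking all 56 ordered pairs for relation 'before'; matching pairs in alphabetical order:
(P3, P2): P3 before P2 ✓
(P3, P4): P3 before P4 ✓
(P3, P5): P3 before P5 ✓
(P3, P6): P3 before P6 ✓
(P3, P7): P3 before P7 ✓
(P3, P9): P3 before P9 ✓
(P4, P2): P4 before P2 ✓
(P4, P6): P4 before P6 ✓
(P4, P7): P4 before P7 ✓
(P5, P2): P5 before P2 ✓
(P5, P6): P5 before P6 ✓
(P5, P7): P5 before P7 ✓
(P8, P2): P8 before P2 ✓
(P8, P4): P8 before P4 ✓
(P8, P5): P8 before P5 ✓
(P8, P6): P8 before P6 ✓
(P8, P7): P8 before P7 ✓
(P8, P9): P8 before P9 ✓
Count: 18.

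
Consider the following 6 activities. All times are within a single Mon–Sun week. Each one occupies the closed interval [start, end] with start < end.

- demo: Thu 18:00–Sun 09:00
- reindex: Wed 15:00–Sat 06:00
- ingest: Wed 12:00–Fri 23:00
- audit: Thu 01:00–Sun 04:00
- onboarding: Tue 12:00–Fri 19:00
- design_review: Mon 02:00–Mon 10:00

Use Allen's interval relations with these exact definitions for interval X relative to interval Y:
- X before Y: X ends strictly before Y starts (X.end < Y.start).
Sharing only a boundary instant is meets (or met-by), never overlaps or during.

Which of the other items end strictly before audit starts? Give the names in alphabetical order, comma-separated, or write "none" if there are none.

design_review

Target audit = [Thu 01:00, Sun 04:00].
demo [Thu 18:00, Sun 09:00] → overlapped-by → no.
design_review [Mon 02:00, Mon 10:00] → before → yes.
ingest [Wed 12:00, Fri 23:00] → overlaps → no.
onboarding [Tue 12:00, Fri 19:00] → overlaps → no.
reindex [Wed 15:00, Sat 06:00] → overlaps → no.
Result: design_review.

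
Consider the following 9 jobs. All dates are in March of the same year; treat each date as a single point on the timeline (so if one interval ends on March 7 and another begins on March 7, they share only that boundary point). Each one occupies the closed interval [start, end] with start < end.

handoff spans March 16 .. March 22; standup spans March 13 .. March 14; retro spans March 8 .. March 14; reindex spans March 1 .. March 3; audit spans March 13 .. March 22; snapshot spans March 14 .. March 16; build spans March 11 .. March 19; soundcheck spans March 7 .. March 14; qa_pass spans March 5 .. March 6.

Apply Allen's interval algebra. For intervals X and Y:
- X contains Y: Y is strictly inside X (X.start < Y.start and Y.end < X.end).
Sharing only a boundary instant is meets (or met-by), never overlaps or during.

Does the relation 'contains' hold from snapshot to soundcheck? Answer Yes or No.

snapshot = [March 14, March 16], soundcheck = [March 7, March 14].
Actual relation of snapshot to soundcheck: met-by.
Asked whether 'contains' holds → No.

No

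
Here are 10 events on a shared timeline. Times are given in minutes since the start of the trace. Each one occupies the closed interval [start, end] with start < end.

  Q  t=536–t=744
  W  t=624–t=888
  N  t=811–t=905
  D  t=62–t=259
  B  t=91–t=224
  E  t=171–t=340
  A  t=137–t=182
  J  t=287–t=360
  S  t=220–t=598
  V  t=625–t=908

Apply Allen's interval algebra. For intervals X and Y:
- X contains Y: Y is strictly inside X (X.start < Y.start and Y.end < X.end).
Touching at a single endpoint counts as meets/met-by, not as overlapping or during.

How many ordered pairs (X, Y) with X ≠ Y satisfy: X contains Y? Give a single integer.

5

Checking all 90 ordered pairs for relation 'contains'; matching pairs in alphabetical order:
(B, A): B contains A ✓
(D, A): D contains A ✓
(D, B): D contains B ✓
(S, J): S contains J ✓
(V, N): V contains N ✓
Count: 5.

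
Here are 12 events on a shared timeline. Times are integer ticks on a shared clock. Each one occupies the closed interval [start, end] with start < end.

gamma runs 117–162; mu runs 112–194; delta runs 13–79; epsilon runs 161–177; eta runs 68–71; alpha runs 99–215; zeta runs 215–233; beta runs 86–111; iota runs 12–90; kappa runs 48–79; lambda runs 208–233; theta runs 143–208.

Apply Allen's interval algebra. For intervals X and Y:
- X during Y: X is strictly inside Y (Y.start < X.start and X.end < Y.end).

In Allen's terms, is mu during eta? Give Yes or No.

mu = [112, 194], eta = [68, 71].
Actual relation of mu to eta: after.
Asked whether 'during' holds → No.

No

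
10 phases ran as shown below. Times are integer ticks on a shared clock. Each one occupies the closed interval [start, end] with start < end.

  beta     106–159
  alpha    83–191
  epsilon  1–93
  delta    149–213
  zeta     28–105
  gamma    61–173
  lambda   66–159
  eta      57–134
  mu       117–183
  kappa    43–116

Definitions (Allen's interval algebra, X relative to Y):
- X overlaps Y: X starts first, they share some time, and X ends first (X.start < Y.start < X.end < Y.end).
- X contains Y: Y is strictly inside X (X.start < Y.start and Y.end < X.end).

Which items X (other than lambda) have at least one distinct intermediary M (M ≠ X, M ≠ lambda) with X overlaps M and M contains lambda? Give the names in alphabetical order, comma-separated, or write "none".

Target lambda = [66, 159].
Intermediaries M with M contains lambda: gamma.
Via gamma — items with X overlaps gamma: epsilon, eta, kappa, zeta.
Union: epsilon, eta, kappa, zeta.

epsilon, eta, kappa, zeta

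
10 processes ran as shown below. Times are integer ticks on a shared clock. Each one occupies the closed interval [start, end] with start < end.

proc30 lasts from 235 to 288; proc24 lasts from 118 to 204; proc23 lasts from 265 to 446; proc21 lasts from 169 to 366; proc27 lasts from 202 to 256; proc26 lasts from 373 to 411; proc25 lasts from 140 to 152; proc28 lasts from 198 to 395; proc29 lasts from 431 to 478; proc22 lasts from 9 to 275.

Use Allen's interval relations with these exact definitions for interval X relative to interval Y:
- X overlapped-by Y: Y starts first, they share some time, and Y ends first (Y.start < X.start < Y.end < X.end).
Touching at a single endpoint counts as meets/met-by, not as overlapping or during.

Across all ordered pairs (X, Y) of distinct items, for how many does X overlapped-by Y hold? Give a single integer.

14

Checking all 90 ordered pairs for relation 'overlapped-by'; matching pairs in alphabetical order:
(proc21, proc22): proc21 overlapped-by proc22 ✓
(proc21, proc24): proc21 overlapped-by proc24 ✓
(proc23, proc21): proc23 overlapped-by proc21 ✓
(proc23, proc22): proc23 overlapped-by proc22 ✓
(proc23, proc28): proc23 overlapped-by proc28 ✓
(proc23, proc30): proc23 overlapped-by proc30 ✓
(proc26, proc28): proc26 overlapped-by proc28 ✓
(proc27, proc24): proc27 overlapped-by proc24 ✓
(proc28, proc21): proc28 overlapped-by proc21 ✓
(proc28, proc22): proc28 overlapped-by proc22 ✓
(proc28, proc24): proc28 overlapped-by proc24 ✓
(proc29, proc23): proc29 overlapped-by proc23 ✓
(proc30, proc22): proc30 overlapped-by proc22 ✓
(proc30, proc27): proc30 overlapped-by proc27 ✓
Count: 14.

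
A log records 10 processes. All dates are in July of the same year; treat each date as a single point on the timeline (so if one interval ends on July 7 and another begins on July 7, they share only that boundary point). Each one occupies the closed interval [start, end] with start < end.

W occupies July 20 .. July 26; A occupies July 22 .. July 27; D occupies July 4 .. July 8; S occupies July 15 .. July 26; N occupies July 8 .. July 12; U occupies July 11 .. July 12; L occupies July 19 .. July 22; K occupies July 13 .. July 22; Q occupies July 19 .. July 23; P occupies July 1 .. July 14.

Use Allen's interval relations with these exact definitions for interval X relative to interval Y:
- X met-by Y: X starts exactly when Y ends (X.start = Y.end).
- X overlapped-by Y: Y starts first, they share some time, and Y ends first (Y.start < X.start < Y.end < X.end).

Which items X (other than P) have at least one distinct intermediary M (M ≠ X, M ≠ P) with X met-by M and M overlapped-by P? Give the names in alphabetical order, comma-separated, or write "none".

Target P = [July 1, July 14].
Intermediaries M with M overlapped-by P: K.
Via K — items with X met-by K: A.
Union: A.

A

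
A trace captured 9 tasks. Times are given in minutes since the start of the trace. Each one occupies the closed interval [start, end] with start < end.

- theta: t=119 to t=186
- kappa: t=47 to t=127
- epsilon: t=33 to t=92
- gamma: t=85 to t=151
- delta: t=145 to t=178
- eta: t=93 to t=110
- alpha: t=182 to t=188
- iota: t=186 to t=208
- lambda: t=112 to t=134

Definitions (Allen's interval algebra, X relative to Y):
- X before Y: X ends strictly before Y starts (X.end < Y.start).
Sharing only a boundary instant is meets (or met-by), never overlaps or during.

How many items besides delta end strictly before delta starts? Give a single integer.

4

Target delta = [t=145, t=178].
alpha [t=182, t=188] → after → no.
epsilon [t=33, t=92] → before → counts.
eta [t=93, t=110] → before → counts.
gamma [t=85, t=151] → overlaps → no.
iota [t=186, t=208] → after → no.
kappa [t=47, t=127] → before → counts.
lambda [t=112, t=134] → before → counts.
theta [t=119, t=186] → contains → no.
Total: 4.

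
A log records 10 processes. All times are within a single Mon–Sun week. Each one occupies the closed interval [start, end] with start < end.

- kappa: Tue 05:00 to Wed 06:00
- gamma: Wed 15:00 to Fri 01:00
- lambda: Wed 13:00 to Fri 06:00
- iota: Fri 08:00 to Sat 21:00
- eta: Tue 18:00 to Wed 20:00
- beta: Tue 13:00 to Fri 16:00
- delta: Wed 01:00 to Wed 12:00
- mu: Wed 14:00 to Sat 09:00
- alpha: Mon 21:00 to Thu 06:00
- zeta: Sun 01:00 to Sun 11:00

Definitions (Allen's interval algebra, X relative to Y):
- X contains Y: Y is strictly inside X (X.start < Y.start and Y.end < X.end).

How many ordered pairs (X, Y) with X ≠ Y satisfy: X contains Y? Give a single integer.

Checking all 90 ordered pairs for relation 'contains'; matching pairs in alphabetical order:
(alpha, delta): alpha contains delta ✓
(alpha, eta): alpha contains eta ✓
(alpha, kappa): alpha contains kappa ✓
(beta, delta): beta contains delta ✓
(beta, eta): beta contains eta ✓
(beta, gamma): beta contains gamma ✓
(beta, lambda): beta contains lambda ✓
(eta, delta): eta contains delta ✓
(lambda, gamma): lambda contains gamma ✓
(mu, gamma): mu contains gamma ✓
Count: 10.

10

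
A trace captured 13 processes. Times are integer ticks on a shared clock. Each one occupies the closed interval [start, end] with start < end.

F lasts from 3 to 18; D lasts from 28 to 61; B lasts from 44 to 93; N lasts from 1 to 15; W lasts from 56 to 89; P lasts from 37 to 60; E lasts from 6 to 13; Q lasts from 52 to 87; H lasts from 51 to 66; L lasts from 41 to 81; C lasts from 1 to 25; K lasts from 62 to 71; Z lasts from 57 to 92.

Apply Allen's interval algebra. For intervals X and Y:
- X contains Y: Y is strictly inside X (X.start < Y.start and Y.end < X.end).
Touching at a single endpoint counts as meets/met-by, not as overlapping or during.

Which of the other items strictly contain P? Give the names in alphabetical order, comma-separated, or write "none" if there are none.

D

Target P = [37, 60].
B [44, 93] → overlapped-by → no.
C [1, 25] → before → no.
D [28, 61] → contains → yes.
E [6, 13] → before → no.
F [3, 18] → before → no.
H [51, 66] → overlapped-by → no.
K [62, 71] → after → no.
L [41, 81] → overlapped-by → no.
N [1, 15] → before → no.
Q [52, 87] → overlapped-by → no.
W [56, 89] → overlapped-by → no.
Z [57, 92] → overlapped-by → no.
Result: D.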